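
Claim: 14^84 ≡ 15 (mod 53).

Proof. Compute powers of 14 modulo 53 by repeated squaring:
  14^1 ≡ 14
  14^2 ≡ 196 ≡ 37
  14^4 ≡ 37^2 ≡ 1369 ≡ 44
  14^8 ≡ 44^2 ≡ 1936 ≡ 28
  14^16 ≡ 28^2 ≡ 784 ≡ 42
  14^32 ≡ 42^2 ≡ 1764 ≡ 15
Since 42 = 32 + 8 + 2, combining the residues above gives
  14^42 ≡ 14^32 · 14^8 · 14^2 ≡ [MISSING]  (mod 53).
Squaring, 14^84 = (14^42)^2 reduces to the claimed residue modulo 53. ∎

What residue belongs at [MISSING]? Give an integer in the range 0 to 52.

11

Multiply the listed residues: 15 · 28 · 37 = 420 → 15540.
Reducing modulo 53: 15540 = 293·53 + 11, so 14^42 ≡ 11.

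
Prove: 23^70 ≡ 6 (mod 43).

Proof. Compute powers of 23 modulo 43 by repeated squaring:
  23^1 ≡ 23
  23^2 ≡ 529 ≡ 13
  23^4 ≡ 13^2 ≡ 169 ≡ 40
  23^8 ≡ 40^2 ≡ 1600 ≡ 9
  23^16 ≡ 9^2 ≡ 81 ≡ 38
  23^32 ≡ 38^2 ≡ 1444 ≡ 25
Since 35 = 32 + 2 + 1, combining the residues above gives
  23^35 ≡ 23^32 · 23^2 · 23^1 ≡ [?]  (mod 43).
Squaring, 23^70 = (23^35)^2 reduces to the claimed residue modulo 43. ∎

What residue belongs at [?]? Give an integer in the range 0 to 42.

23^32 · 23^2 · 23^1 ≡ 25 · 13 · 23 = 7475.
7475 mod 43 = 36, so 23^35 ≡ 36 (mod 43).

36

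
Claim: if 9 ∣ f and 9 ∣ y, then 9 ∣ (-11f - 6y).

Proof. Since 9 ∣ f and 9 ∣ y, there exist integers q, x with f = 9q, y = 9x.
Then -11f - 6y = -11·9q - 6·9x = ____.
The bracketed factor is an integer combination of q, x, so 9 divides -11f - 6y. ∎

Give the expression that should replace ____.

Each term has a factor of 9: -11·9q - 6·9x = 9·(-11q - 6x).
Since -11q - 6x is an integer, 9 ∣ (-11f - 6y).

9(-11q - 6x)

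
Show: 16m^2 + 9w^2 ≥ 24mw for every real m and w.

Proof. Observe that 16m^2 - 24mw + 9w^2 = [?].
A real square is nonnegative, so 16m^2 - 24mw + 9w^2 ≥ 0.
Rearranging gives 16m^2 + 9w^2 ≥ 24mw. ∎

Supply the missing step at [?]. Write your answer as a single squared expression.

(4m - 3w)^2

The leading and trailing coefficients are 4^2 and 3^2, and 24 = 2·4·3, so the trinomial is (4m - 3w)^2.
Hence 16m^2 - 24mw + 9w^2 ≥ 0.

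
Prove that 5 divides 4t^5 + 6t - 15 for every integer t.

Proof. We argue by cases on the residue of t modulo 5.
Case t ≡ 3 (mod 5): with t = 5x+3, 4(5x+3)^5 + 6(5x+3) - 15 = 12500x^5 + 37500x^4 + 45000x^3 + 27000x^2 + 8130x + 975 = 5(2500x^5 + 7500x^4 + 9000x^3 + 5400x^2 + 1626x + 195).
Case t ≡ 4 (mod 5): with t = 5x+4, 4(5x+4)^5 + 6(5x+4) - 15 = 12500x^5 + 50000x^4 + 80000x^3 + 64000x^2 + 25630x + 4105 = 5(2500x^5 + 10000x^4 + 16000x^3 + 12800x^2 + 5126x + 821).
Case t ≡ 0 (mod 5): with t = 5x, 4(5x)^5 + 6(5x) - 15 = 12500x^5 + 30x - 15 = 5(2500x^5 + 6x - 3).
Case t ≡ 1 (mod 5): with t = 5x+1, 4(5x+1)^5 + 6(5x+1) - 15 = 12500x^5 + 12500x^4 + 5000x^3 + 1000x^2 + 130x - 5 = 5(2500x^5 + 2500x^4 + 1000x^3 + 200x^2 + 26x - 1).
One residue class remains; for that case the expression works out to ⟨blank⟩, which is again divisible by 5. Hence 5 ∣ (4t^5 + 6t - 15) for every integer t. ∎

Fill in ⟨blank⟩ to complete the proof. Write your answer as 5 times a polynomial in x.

The residues treated are {3, 4, 0, 1}, so the missing case is t ≡ 2 (mod 5); write t = 5x+2.
Then 4(5x+2)^5 + 6(5x+2) - 15 = 12500x^5 + 25000x^4 + 20000x^3 + 8000x^2 + 1630x + 125 = 5(2500x^5 + 5000x^4 + 4000x^3 + 1600x^2 + 326x + 25).

5(2500x^5 + 5000x^4 + 4000x^3 + 1600x^2 + 326x + 25)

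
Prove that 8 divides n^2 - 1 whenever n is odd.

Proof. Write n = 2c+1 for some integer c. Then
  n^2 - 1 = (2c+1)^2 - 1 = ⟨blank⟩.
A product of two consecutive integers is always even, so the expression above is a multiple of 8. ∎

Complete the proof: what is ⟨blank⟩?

(2c+1)^2 - 1 = 4c^2 + 4c + 1 - 1 = 4c^2 + 4c = 4c(c+1).
Since c and c+1 are consecutive, c(c+1) is even, and 4·(even) is a multiple of 8.

4c(c + 1)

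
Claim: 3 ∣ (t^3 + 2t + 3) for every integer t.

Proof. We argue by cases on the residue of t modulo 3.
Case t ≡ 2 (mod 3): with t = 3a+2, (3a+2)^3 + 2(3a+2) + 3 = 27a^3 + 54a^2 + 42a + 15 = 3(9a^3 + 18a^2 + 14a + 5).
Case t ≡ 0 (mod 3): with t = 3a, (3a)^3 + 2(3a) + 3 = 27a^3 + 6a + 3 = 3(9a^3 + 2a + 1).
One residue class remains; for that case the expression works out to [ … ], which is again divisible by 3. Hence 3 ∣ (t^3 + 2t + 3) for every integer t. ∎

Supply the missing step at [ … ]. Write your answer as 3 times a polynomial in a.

Only t ≡ 1 (mod 3) is unaccounted for. Put t = 3a+1:
(3a+1)^3 + 2(3a+1) + 3 expands to 27a^3 + 27a^2 + 15a + 6,
and factoring out 3 leaves 3(9a^3 + 9a^2 + 5a + 2).

3(9a^3 + 9a^2 + 5a + 2)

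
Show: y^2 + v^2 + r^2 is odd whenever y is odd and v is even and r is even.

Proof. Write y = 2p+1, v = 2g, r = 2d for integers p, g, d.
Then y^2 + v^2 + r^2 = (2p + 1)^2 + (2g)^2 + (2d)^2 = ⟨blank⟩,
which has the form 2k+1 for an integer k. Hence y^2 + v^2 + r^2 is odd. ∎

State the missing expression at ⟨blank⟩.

(2p + 1)^2 + (2g)^2 + (2d)^2 = 4d^2 + 4g^2 + 4p^2 + 4p + 1
= 2(2d^2 + 2g^2 + 2p^2 + 2p) + 1.
Since 2d^2 + 2g^2 + 2p^2 + 2p is an integer, the sum of squares is of the form 2k+1 for an integer k.

2(2d^2 + 2g^2 + 2p^2 + 2p) + 1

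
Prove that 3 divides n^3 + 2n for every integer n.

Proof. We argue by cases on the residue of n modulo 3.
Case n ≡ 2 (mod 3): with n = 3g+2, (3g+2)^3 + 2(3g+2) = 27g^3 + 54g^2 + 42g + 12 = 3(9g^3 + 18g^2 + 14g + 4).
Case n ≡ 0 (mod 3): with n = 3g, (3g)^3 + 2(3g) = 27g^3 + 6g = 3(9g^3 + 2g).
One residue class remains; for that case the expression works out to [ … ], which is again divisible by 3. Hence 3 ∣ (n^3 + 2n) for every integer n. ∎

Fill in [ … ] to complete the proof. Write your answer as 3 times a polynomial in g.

Only n ≡ 1 (mod 3) is unaccounted for. Put n = 3g+1:
(3g+1)^3 + 2(3g+1) expands to 27g^3 + 27g^2 + 15g + 3,
and factoring out 3 leaves 3(9g^3 + 9g^2 + 5g + 1).

3(9g^3 + 9g^2 + 5g + 1)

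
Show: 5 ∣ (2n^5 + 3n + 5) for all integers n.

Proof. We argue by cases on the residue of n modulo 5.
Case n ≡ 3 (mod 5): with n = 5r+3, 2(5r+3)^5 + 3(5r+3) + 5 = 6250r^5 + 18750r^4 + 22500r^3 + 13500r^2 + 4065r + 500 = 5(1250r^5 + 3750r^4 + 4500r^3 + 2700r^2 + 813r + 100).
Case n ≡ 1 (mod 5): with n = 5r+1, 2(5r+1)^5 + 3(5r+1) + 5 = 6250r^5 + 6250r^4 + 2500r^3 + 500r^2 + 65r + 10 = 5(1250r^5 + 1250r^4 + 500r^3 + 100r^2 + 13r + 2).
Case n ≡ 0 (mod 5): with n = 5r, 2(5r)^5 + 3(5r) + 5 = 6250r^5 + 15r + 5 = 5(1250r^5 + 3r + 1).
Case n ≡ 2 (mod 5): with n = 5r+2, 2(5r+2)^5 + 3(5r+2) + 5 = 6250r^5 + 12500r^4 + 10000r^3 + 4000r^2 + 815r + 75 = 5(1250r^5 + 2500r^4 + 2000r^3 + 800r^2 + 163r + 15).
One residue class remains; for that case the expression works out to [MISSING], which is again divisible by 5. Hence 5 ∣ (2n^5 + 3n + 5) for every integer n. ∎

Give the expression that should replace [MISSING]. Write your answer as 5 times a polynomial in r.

5(1250r^5 + 5000r^4 + 8000r^3 + 6400r^2 + 2563r + 413)

The residues treated are {3, 1, 0, 2}, so the missing case is n ≡ 4 (mod 5); write n = 5r+4.
Then 2(5r+4)^5 + 3(5r+4) + 5 = 6250r^5 + 25000r^4 + 40000r^3 + 32000r^2 + 12815r + 2065 = 5(1250r^5 + 5000r^4 + 8000r^3 + 6400r^2 + 2563r + 413).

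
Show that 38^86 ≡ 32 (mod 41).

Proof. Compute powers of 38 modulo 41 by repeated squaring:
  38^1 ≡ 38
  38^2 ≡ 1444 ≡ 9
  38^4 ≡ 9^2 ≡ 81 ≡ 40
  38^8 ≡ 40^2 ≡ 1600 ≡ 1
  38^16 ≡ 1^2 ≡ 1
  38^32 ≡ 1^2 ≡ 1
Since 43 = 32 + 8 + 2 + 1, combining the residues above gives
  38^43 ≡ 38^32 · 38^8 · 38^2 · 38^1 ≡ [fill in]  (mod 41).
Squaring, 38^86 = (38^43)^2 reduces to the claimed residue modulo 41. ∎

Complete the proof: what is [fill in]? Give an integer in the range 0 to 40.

Multiply the listed residues: 1 · 1 · 9 · 38 = 1 → 9 → 342.
Reducing modulo 41: 342 = 8·41 + 14, so 38^43 ≡ 14.

14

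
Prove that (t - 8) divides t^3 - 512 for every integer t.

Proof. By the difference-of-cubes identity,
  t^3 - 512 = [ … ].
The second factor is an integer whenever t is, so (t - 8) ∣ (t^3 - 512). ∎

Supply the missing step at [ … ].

a^3 - b^3 = (a - b)(a^2 + ab + b^2). With a = t, b = 8:
t^3 - 512 = (t - 8)(t^2 + 8t + 64).

(t - 8)(t^2 + 8t + 64)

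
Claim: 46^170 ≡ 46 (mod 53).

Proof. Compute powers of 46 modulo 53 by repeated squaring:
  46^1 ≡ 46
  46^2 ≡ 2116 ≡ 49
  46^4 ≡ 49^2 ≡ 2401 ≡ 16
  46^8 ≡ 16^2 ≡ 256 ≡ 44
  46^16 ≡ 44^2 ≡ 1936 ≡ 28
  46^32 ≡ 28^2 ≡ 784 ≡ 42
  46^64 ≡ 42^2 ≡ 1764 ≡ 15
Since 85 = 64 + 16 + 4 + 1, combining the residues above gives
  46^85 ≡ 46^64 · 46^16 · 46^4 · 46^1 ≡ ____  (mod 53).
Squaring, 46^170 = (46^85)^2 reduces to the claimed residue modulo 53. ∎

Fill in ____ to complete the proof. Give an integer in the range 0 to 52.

24

46^64 · 46^16 · 46^4 · 46^1 ≡ 15 · 28 · 16 · 46 = 309120.
309120 mod 53 = 24, so 46^85 ≡ 24 (mod 53).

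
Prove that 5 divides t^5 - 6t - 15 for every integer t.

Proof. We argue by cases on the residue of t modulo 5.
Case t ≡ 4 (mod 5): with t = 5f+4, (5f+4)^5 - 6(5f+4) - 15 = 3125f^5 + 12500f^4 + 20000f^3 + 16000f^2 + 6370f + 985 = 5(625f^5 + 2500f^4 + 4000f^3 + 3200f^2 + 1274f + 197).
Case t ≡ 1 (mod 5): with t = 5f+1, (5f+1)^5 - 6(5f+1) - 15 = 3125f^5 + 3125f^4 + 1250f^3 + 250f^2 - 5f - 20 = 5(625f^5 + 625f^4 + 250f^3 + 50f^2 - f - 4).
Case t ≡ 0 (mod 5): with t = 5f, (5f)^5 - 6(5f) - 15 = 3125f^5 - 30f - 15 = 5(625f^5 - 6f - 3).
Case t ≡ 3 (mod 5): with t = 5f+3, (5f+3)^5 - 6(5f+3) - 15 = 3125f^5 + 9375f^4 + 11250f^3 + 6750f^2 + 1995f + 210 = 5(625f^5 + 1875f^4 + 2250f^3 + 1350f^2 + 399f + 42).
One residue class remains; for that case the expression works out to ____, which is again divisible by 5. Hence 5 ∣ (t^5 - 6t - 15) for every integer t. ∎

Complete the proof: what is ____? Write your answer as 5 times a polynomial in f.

The residues treated are {4, 1, 0, 3}, so the missing case is t ≡ 2 (mod 5); write t = 5f+2.
Then (5f+2)^5 - 6(5f+2) - 15 = 3125f^5 + 6250f^4 + 5000f^3 + 2000f^2 + 370f + 5 = 5(625f^5 + 1250f^4 + 1000f^3 + 400f^2 + 74f + 1).

5(625f^5 + 1250f^4 + 1000f^3 + 400f^2 + 74f + 1)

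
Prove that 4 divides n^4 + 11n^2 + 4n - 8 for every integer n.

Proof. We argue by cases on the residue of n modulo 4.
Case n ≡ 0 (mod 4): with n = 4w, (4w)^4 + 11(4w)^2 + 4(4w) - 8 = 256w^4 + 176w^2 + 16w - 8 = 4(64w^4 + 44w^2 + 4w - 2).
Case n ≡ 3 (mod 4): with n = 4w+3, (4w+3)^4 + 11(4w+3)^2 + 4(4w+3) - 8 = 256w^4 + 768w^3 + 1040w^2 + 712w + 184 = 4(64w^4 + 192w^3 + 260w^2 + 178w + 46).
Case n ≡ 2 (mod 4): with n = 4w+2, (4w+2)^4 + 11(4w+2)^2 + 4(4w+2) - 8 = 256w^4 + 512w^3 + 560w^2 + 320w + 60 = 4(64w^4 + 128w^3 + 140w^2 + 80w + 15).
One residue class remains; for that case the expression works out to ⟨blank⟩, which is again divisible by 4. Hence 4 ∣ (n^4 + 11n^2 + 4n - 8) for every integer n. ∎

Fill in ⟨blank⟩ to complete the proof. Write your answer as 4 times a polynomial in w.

The residues treated are {0, 3, 2}, so the missing case is n ≡ 1 (mod 4); write n = 4w+1.
Then (4w+1)^4 + 11(4w+1)^2 + 4(4w+1) - 8 = 256w^4 + 256w^3 + 272w^2 + 120w + 8 = 4(64w^4 + 64w^3 + 68w^2 + 30w + 2).

4(64w^4 + 64w^3 + 68w^2 + 30w + 2)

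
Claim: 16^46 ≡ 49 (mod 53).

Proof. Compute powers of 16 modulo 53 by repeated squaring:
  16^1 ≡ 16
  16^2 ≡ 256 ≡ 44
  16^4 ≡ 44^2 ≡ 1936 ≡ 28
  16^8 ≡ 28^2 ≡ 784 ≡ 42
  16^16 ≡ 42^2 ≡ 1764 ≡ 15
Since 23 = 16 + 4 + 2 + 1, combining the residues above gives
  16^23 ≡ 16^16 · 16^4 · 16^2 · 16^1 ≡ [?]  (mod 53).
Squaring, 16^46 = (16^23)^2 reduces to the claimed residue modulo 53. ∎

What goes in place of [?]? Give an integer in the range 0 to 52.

46

Multiply the listed residues: 15 · 28 · 44 · 16 = 420 → 18480 → 295680.
Reducing modulo 53: 295680 = 5578·53 + 46, so 16^23 ≡ 46.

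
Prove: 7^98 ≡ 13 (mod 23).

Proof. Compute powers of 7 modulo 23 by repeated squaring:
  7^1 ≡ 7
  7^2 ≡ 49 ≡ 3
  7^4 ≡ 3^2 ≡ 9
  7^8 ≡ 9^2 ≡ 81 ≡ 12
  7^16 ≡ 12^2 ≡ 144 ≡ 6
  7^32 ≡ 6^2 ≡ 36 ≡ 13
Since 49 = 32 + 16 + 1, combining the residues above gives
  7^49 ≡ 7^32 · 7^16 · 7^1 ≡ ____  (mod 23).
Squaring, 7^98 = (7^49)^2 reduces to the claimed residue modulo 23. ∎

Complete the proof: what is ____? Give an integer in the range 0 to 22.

17

7^32 · 7^16 · 7^1 ≡ 13 · 6 · 7 = 546.
546 mod 23 = 17, so 7^49 ≡ 17 (mod 23).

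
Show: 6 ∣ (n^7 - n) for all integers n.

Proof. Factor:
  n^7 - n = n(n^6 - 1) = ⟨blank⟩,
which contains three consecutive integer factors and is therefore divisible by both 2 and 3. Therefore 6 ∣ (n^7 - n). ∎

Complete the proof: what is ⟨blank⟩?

(n - 1)n(n + 1)(n^4 + n^2 + 1)

n^6 - 1 = (n^2 - 1)(n^4 + n^2 + 1), and n^2 - 1 = (n-1)(n+1).
So n(n^6 - 1) = (n - 1)n(n + 1)(n^4 + n^2 + 1).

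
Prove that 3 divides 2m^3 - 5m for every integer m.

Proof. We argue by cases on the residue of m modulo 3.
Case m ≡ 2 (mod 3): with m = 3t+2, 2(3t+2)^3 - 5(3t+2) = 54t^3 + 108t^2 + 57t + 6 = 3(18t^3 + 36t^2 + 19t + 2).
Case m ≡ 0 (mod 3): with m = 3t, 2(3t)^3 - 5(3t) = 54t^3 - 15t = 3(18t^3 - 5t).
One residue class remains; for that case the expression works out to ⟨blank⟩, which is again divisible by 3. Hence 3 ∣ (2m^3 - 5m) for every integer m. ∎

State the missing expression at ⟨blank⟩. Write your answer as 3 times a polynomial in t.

Only m ≡ 1 (mod 3) is unaccounted for. Put m = 3t+1:
2(3t+1)^3 - 5(3t+1) expands to 54t^3 + 54t^2 + 3t - 3,
and factoring out 3 leaves 3(18t^3 + 18t^2 + t - 1).

3(18t^3 + 18t^2 + t - 1)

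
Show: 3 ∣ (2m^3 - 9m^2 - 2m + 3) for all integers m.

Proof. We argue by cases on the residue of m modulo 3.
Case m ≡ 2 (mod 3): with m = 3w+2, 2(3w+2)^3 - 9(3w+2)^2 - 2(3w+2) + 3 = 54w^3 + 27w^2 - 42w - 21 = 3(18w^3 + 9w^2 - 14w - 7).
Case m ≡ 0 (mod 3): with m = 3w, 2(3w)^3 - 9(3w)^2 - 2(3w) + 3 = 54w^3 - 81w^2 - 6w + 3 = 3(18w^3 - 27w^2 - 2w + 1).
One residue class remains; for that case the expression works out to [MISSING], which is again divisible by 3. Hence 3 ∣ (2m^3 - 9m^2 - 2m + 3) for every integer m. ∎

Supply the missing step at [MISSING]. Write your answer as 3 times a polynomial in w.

Only m ≡ 1 (mod 3) is unaccounted for. Put m = 3w+1:
2(3w+1)^3 - 9(3w+1)^2 - 2(3w+1) + 3 expands to 54w^3 - 27w^2 - 42w - 6,
and factoring out 3 leaves 3(18w^3 - 9w^2 - 14w - 2).

3(18w^3 - 9w^2 - 14w - 2)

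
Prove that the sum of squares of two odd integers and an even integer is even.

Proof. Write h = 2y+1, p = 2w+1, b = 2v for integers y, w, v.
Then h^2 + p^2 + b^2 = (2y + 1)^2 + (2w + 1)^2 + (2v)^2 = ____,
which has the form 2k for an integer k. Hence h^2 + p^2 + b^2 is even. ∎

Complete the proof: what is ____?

Expanding: (2y + 1)^2 + (2w + 1)^2 + (2v)^2 = 4v^2 + 4w^2 + 4w + 4y^2 + 4y + 2.
Every term is even; pulling out the factor of 2 gives 2(2v^2 + 2w^2 + 2w + 2y^2 + 2y + 1).

2(2v^2 + 2w^2 + 2w + 2y^2 + 2y + 1)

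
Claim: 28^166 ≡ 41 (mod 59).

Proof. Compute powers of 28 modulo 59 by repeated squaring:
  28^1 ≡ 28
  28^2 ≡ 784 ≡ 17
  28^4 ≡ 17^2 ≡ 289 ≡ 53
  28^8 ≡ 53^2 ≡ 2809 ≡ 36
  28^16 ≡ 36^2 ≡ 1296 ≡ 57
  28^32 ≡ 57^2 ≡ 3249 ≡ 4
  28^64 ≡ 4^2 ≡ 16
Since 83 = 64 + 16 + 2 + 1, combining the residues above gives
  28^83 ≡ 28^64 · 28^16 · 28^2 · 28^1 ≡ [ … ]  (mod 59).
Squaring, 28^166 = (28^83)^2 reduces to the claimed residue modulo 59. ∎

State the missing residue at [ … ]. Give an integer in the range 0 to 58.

Multiply the listed residues: 16 · 57 · 17 · 28 = 912 → 15504 → 434112.
Reducing modulo 59: 434112 = 7357·59 + 49, so 28^83 ≡ 49.

49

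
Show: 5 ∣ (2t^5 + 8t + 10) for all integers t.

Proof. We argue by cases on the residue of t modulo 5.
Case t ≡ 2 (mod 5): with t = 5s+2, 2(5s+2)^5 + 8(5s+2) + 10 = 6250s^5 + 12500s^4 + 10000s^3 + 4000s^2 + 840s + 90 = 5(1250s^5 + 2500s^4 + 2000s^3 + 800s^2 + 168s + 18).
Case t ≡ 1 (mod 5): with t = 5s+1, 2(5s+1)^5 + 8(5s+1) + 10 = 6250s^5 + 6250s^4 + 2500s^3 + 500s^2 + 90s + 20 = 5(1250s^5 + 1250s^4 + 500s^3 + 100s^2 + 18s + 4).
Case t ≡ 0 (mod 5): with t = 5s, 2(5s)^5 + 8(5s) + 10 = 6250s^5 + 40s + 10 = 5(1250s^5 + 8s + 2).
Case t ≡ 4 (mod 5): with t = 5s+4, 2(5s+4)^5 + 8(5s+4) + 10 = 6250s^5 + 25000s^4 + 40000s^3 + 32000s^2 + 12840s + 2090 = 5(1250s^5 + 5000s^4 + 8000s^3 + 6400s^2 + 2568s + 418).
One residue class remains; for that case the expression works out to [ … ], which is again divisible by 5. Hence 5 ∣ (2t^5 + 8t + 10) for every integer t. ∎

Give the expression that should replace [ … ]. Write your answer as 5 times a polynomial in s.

5(1250s^5 + 3750s^4 + 4500s^3 + 2700s^2 + 818s + 104)

Only t ≡ 3 (mod 5) is unaccounted for. Put t = 5s+3:
2(5s+3)^5 + 8(5s+3) + 10 expands to 6250s^5 + 18750s^4 + 22500s^3 + 13500s^2 + 4090s + 520,
and factoring out 5 leaves 5(1250s^5 + 3750s^4 + 4500s^3 + 2700s^2 + 818s + 104).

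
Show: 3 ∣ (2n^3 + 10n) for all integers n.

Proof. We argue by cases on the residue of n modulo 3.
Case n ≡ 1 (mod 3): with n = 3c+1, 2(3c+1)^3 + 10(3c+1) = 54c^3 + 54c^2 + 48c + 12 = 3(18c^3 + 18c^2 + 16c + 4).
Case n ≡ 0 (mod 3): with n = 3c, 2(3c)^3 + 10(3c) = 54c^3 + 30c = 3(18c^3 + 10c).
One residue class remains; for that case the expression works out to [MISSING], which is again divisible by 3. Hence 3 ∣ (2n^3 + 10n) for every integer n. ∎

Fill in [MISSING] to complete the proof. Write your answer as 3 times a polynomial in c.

Only n ≡ 2 (mod 3) is unaccounted for. Put n = 3c+2:
2(3c+2)^3 + 10(3c+2) expands to 54c^3 + 108c^2 + 102c + 36,
and factoring out 3 leaves 3(18c^3 + 36c^2 + 34c + 12).

3(18c^3 + 36c^2 + 34c + 12)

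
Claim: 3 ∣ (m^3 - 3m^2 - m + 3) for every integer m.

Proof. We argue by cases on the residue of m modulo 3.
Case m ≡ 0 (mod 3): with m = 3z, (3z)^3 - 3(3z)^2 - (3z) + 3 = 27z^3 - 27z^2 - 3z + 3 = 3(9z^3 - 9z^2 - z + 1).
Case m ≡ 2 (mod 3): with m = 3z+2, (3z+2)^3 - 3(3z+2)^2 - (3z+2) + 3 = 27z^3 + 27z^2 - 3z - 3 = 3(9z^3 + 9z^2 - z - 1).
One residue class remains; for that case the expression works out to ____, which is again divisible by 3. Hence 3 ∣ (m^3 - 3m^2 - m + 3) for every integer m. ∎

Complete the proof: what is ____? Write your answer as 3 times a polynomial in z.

The residues treated are {0, 2}, so the missing case is m ≡ 1 (mod 3); write m = 3z+1.
Then (3z+1)^3 - 3(3z+1)^2 - (3z+1) + 3 = 27z^3 - 12z = 3(9z^3 - 4z).

3(9z^3 - 4z)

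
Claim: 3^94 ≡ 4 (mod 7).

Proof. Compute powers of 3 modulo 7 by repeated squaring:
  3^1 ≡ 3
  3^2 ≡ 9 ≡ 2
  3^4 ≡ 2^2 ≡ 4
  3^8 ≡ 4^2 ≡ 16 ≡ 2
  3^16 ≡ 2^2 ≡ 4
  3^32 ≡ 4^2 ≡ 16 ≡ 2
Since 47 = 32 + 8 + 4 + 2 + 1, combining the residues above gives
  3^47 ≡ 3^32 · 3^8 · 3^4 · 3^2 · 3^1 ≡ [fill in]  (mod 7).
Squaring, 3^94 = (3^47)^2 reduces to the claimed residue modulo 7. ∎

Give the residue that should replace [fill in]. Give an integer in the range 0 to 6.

5

Multiply the listed residues: 2 · 2 · 4 · 2 · 3 = 4 → 16 → 32 → 96.
Reducing modulo 7: 96 = 13·7 + 5, so 3^47 ≡ 5.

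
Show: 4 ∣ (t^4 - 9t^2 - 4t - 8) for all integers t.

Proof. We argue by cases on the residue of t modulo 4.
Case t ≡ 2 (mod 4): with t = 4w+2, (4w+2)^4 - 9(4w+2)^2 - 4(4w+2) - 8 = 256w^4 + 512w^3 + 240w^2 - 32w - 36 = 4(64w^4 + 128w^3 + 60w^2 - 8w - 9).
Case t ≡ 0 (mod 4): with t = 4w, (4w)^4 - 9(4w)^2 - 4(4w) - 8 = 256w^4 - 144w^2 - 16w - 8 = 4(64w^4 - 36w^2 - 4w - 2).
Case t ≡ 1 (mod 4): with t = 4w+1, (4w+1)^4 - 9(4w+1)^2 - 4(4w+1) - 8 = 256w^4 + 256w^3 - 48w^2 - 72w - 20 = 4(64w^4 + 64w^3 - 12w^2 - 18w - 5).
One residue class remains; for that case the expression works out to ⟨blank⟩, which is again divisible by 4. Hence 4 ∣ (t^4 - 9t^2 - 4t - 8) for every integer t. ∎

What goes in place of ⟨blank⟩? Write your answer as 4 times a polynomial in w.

4(64w^4 + 192w^3 + 180w^2 + 50w - 5)

The residues treated are {2, 0, 1}, so the missing case is t ≡ 3 (mod 4); write t = 4w+3.
Then (4w+3)^4 - 9(4w+3)^2 - 4(4w+3) - 8 = 256w^4 + 768w^3 + 720w^2 + 200w - 20 = 4(64w^4 + 192w^3 + 180w^2 + 50w - 5).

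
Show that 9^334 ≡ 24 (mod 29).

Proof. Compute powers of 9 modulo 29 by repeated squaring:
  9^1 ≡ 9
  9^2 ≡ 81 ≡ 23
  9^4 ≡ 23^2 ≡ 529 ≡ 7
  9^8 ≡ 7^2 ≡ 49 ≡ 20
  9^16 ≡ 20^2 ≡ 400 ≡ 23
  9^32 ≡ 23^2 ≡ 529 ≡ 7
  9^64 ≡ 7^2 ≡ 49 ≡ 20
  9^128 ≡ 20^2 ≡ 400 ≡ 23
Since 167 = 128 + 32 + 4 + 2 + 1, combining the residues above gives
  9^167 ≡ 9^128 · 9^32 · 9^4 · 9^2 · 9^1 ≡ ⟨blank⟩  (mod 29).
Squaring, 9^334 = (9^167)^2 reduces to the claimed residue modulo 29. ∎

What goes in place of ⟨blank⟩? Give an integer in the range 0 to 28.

Multiply the listed residues: 23 · 7 · 7 · 23 · 9 = 161 → 1127 → 25921 → 233289.
Reducing modulo 29: 233289 = 8044·29 + 13, so 9^167 ≡ 13.

13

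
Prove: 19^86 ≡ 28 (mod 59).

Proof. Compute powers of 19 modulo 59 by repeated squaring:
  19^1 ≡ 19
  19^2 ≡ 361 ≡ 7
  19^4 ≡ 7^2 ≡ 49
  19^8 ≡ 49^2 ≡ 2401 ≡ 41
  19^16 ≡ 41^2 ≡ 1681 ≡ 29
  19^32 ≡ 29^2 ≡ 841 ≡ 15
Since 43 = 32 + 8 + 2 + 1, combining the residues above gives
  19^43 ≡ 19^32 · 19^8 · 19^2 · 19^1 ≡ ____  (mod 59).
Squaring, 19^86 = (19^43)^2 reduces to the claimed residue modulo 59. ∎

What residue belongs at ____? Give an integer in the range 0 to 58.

19^32 · 19^8 · 19^2 · 19^1 ≡ 15 · 41 · 7 · 19 = 81795.
81795 mod 59 = 21, so 19^43 ≡ 21 (mod 59).

21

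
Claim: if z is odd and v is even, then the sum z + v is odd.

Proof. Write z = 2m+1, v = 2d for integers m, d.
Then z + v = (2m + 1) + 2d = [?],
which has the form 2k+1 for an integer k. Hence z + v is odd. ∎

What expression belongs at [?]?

2(d + m) + 1

Expanding: (2m + 1) + 2d = 2d + 2m + 1.
Every term except the constant is even, so this is 2(d + m) + 1,
and d + m ∈ ℤ gives the required form.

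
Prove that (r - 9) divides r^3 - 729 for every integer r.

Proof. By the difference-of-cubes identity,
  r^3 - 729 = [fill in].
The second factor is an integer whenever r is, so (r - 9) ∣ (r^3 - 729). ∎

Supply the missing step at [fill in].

Polynomial division of r^3 - 729 by r - 9 leaves remainder 0 and quotient r^2 + 9r + 81.
Hence r^3 - 729 = (r - 9)(r^2 + 9r + 81).

(r - 9)(r^2 + 9r + 81)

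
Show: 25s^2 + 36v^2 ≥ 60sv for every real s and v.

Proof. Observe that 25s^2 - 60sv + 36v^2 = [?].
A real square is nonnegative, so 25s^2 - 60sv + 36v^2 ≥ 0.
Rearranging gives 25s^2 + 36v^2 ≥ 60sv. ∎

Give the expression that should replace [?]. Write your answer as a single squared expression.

The leading and trailing coefficients are 5^2 and 6^2, and 60 = 2·5·6, so the trinomial is (5s - 6v)^2.
Hence 25s^2 - 60sv + 36v^2 ≥ 0.

(5s - 6v)^2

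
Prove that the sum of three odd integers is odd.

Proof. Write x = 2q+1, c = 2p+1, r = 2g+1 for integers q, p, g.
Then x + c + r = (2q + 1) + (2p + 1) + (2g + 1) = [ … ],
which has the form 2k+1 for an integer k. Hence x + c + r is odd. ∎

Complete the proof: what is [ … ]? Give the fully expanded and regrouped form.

2(g + p + q + 1) + 1

Expanding: (2q + 1) + (2p + 1) + (2g + 1) = 2g + 2p + 2q + 3.
Every term except the constant is even, so this is 2(g + p + q + 1) + 1,
and g + p + q + 1 ∈ ℤ gives the required form.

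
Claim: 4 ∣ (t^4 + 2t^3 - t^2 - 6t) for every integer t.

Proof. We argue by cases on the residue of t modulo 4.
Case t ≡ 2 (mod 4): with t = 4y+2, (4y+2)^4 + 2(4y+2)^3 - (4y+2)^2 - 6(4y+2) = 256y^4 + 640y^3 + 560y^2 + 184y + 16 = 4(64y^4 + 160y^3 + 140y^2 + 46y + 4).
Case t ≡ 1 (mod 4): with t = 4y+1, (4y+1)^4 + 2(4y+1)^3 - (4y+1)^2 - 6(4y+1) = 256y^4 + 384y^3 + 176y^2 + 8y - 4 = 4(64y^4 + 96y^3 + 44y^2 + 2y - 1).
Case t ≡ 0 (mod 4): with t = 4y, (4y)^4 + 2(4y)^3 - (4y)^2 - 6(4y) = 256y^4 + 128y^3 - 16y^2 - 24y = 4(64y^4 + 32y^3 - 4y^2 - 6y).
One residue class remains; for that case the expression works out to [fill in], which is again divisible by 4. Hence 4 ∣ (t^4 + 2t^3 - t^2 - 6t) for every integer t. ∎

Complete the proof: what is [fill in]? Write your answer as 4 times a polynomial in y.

The residues treated are {2, 1, 0}, so the missing case is t ≡ 3 (mod 4); write t = 4y+3.
Then (4y+3)^4 + 2(4y+3)^3 - (4y+3)^2 - 6(4y+3) = 256y^4 + 896y^3 + 1136y^2 + 600y + 108 = 4(64y^4 + 224y^3 + 284y^2 + 150y + 27).

4(64y^4 + 224y^3 + 284y^2 + 150y + 27)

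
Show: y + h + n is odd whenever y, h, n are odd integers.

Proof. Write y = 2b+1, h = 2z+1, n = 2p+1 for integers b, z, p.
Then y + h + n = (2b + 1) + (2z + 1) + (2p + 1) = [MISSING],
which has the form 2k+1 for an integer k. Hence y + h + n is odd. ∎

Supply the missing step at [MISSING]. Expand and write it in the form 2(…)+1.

2(b + p + z + 1) + 1

Expanding: (2b + 1) + (2z + 1) + (2p + 1) = 2b + 2p + 2z + 3.
Every term except the constant is even, so this is 2(b + p + z + 1) + 1,
and b + p + z + 1 ∈ ℤ gives the required form.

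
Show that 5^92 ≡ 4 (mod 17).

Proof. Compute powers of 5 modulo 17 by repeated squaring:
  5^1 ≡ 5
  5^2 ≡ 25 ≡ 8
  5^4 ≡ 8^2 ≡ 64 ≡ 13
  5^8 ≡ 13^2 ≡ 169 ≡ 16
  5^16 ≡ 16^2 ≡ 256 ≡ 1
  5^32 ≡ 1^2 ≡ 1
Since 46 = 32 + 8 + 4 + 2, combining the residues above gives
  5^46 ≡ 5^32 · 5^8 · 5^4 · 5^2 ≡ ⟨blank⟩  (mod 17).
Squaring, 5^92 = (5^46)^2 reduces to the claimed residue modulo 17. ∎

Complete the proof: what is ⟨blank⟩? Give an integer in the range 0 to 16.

5^32 · 5^8 · 5^4 · 5^2 ≡ 1 · 16 · 13 · 8 = 1664.
1664 mod 17 = 15, so 5^46 ≡ 15 (mod 17).

15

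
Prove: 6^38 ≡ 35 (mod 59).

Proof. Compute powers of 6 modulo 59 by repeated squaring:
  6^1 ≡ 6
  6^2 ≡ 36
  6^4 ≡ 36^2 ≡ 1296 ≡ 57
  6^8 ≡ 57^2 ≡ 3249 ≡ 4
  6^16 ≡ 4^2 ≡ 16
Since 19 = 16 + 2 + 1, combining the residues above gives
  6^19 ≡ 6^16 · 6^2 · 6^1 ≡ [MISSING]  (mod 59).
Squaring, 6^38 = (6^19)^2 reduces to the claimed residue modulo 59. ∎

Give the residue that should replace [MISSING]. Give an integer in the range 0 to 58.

34

6^16 · 6^2 · 6^1 ≡ 16 · 36 · 6 = 3456.
3456 mod 59 = 34, so 6^19 ≡ 34 (mod 59).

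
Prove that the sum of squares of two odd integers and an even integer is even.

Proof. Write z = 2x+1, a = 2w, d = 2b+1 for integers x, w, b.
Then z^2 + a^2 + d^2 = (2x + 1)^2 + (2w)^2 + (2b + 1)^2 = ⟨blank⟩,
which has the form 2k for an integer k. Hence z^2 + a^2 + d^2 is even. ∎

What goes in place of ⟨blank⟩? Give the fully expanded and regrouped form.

(2x + 1)^2 + (2w)^2 + (2b + 1)^2 = 4b^2 + 4b + 4w^2 + 4x^2 + 4x + 2
= 2(2b^2 + 2b + 2w^2 + 2x^2 + 2x + 1).
Since 2b^2 + 2b + 2w^2 + 2x^2 + 2x + 1 is an integer, the sum of squares is of the form 2k for an integer k.

2(2b^2 + 2b + 2w^2 + 2x^2 + 2x + 1)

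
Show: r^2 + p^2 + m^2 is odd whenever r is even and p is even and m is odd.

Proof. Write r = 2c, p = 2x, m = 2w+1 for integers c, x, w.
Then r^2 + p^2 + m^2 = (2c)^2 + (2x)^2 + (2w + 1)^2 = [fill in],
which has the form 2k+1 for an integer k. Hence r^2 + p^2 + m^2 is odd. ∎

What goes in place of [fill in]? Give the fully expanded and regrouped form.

Expanding: (2c)^2 + (2x)^2 + (2w + 1)^2 = 4c^2 + 4w^2 + 4w + 4x^2 + 1.
Every term except the constant is even, so this is 2(2c^2 + 2w^2 + 2w + 2x^2) + 1,
and 2c^2 + 2w^2 + 2w + 2x^2 ∈ ℤ gives the required form.

2(2c^2 + 2w^2 + 2w + 2x^2) + 1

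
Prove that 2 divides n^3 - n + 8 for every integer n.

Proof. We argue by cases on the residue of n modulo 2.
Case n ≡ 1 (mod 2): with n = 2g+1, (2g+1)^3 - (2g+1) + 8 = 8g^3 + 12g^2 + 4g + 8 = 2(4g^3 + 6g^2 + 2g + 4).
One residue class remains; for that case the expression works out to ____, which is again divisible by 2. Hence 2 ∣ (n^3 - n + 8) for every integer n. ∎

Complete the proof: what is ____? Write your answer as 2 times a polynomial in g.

Only n ≡ 0 (mod 2) is unaccounted for. Put n = 2g:
(2g)^3 - (2g) + 8 expands to 8g^3 - 2g + 8,
and factoring out 2 leaves 2(4g^3 - g + 4).

2(4g^3 - g + 4)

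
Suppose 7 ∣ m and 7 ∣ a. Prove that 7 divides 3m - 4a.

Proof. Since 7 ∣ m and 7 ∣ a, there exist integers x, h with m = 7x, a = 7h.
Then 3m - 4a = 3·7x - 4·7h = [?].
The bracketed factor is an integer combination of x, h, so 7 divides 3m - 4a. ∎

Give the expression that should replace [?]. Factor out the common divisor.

7(-4h + 3x)

Pull the common 7 out of every term: 3·7x - 4·7h = 7(-4h + 3x).
-4h + 3x is an integer, which exhibits the divisibility.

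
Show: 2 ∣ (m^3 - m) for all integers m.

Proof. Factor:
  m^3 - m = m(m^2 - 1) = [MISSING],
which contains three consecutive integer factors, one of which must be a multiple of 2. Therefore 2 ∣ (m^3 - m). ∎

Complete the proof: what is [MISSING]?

m(m^2 - 1) = m(m - 1)(m + 1) = (m - 1)m(m + 1).
These three factors are consecutive integers, so their product is divisible by 2.

(m - 1)m(m + 1)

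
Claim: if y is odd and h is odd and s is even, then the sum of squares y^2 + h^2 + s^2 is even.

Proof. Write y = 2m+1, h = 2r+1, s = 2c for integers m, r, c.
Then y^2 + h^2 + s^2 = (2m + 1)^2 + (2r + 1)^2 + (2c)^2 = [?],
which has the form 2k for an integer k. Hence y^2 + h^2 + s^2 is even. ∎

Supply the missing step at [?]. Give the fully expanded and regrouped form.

2(2c^2 + 2m^2 + 2m + 2r^2 + 2r + 1)

Expanding: (2m + 1)^2 + (2r + 1)^2 + (2c)^2 = 4c^2 + 4m^2 + 4m + 4r^2 + 4r + 2.
Every term is even; pulling out the factor of 2 gives 2(2c^2 + 2m^2 + 2m + 2r^2 + 2r + 1).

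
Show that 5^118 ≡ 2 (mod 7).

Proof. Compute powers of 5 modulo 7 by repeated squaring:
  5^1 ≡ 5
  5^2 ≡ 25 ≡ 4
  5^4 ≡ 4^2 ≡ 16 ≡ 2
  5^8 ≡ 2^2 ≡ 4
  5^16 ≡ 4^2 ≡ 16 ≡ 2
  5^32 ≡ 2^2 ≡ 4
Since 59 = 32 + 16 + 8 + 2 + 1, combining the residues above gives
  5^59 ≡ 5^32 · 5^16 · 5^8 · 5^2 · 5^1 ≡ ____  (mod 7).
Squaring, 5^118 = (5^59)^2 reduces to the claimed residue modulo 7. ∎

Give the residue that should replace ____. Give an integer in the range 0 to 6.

3

Multiply the listed residues: 4 · 2 · 4 · 4 · 5 = 8 → 32 → 128 → 640.
Reducing modulo 7: 640 = 91·7 + 3, so 5^59 ≡ 3.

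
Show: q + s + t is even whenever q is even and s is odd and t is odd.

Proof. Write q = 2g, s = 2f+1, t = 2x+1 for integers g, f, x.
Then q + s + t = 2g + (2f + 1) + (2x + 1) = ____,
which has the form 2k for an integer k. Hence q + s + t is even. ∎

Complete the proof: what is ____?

Expanding: 2g + (2f + 1) + (2x + 1) = 2f + 2g + 2x + 2.
Every term is even; pulling out the factor of 2 gives 2(f + g + x + 1).

2(f + g + x + 1)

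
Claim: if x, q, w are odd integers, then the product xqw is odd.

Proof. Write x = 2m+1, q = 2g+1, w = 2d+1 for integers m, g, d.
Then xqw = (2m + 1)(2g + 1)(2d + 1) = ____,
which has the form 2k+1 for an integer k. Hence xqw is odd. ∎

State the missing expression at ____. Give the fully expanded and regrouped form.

(2m + 1)(2g + 1)(2d + 1) = 8dgm + 4dg + 4dm + 2d + 4gm + 2g + 2m + 1
= 2(4dgm + 2dg + 2dm + d + 2gm + g + m) + 1.
Since 4dgm + 2dg + 2dm + d + 2gm + g + m is an integer, the product is of the form 2k+1 for an integer k.

2(4dgm + 2dg + 2dm + d + 2gm + g + m) + 1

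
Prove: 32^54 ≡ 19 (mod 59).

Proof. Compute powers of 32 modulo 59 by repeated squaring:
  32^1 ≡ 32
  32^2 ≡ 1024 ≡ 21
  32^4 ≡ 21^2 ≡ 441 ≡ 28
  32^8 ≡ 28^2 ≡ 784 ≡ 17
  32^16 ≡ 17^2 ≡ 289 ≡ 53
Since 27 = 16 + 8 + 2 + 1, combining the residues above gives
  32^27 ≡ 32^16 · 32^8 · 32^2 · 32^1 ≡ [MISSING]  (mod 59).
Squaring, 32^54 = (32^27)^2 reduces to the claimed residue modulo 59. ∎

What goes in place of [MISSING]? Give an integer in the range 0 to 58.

Multiply the listed residues: 53 · 17 · 21 · 32 = 901 → 18921 → 605472.
Reducing modulo 59: 605472 = 10262·59 + 14, so 32^27 ≡ 14.

14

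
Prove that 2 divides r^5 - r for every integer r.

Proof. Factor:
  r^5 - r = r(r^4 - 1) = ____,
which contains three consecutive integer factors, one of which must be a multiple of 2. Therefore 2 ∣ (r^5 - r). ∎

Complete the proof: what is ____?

r^4 - 1 = (r^2 - 1)(r^2 + 1), and r^2 - 1 = (r-1)(r+1).
So r(r^4 - 1) = (r - 1)r(r + 1)(r^2 + 1).

(r - 1)r(r + 1)(r^2 + 1)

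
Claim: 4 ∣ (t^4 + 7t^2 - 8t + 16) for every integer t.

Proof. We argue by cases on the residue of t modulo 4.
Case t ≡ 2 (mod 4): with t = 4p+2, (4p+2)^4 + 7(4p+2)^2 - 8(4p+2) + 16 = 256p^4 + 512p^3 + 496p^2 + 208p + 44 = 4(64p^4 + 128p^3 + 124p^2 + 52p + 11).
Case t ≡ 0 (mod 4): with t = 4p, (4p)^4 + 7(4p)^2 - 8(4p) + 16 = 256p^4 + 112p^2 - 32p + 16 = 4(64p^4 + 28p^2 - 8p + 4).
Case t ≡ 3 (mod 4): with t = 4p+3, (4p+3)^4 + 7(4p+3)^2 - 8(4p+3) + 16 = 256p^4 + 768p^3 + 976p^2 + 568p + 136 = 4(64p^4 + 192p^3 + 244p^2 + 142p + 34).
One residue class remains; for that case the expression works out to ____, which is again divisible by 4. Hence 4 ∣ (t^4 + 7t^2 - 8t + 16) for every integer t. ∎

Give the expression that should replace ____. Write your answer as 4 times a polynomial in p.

Only t ≡ 1 (mod 4) is unaccounted for. Put t = 4p+1:
(4p+1)^4 + 7(4p+1)^2 - 8(4p+1) + 16 expands to 256p^4 + 256p^3 + 208p^2 + 40p + 16,
and factoring out 4 leaves 4(64p^4 + 64p^3 + 52p^2 + 10p + 4).

4(64p^4 + 64p^3 + 52p^2 + 10p + 4)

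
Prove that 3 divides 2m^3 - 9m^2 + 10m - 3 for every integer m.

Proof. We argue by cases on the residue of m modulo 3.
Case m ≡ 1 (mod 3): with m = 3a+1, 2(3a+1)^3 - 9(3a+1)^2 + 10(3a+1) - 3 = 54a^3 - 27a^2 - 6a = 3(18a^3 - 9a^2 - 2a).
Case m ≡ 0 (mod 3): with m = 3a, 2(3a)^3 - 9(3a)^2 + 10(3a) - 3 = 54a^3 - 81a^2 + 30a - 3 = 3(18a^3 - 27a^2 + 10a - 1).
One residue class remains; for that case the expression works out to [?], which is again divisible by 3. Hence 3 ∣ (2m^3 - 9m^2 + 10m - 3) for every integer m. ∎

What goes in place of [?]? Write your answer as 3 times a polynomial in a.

3(18a^3 + 9a^2 - 2a - 1)

Only m ≡ 2 (mod 3) is unaccounted for. Put m = 3a+2:
2(3a+2)^3 - 9(3a+2)^2 + 10(3a+2) - 3 expands to 54a^3 + 27a^2 - 6a - 3,
and factoring out 3 leaves 3(18a^3 + 9a^2 - 2a - 1).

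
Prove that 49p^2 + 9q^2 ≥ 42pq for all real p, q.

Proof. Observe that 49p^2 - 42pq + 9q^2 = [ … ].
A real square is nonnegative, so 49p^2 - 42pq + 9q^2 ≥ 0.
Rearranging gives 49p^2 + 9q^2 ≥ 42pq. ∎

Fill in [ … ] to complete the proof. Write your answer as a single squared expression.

(7p - 3q)^2

49p^2 - 42pq + 9q^2 is a perfect-square trinomial: the outer terms are (7p)^2 and (3q)^2, and the cross term is -2·7p·3q.
So 49p^2 - 42pq + 9q^2 = (7p - 3q)^2 ≥ 0.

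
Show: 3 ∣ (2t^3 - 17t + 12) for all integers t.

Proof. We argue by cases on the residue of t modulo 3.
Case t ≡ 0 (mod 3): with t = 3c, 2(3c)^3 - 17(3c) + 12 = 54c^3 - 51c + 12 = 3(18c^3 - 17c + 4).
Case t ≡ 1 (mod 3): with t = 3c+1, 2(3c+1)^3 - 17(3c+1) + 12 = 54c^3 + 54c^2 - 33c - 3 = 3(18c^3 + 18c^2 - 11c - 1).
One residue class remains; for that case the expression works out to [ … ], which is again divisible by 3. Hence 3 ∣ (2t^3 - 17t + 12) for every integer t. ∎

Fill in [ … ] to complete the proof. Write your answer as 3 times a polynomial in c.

3(18c^3 + 36c^2 + 7c - 2)

Only t ≡ 2 (mod 3) is unaccounted for. Put t = 3c+2:
2(3c+2)^3 - 17(3c+2) + 12 expands to 54c^3 + 108c^2 + 21c - 6,
and factoring out 3 leaves 3(18c^3 + 36c^2 + 7c - 2).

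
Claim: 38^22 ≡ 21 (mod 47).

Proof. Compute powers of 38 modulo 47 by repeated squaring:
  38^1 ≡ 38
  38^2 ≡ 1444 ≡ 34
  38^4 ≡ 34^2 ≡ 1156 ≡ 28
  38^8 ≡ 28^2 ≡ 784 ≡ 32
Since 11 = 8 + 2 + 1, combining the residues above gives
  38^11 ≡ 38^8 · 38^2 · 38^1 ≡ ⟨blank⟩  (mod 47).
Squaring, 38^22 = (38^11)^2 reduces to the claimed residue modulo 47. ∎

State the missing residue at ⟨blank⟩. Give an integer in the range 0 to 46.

31

38^8 · 38^2 · 38^1 ≡ 32 · 34 · 38 = 41344.
41344 mod 47 = 31, so 38^11 ≡ 31 (mod 47).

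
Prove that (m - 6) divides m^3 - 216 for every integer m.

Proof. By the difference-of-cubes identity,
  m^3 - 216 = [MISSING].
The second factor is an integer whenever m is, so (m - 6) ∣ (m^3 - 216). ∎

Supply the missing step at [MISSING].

Polynomial division of m^3 - 216 by m - 6 leaves remainder 0 and quotient m^2 + 6m + 36.
Hence m^3 - 216 = (m - 6)(m^2 + 6m + 36).

(m - 6)(m^2 + 6m + 36)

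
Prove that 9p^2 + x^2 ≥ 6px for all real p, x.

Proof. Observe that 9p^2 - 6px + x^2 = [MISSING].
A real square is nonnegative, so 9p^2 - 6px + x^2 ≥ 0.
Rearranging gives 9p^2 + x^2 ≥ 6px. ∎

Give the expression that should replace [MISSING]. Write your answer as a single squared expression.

The leading and trailing coefficients are 3^2 and 1^2, and 6 = 2·3·1, so the trinomial is (3p - x)^2.
Hence 9p^2 - 6px + x^2 ≥ 0.

(3p - x)^2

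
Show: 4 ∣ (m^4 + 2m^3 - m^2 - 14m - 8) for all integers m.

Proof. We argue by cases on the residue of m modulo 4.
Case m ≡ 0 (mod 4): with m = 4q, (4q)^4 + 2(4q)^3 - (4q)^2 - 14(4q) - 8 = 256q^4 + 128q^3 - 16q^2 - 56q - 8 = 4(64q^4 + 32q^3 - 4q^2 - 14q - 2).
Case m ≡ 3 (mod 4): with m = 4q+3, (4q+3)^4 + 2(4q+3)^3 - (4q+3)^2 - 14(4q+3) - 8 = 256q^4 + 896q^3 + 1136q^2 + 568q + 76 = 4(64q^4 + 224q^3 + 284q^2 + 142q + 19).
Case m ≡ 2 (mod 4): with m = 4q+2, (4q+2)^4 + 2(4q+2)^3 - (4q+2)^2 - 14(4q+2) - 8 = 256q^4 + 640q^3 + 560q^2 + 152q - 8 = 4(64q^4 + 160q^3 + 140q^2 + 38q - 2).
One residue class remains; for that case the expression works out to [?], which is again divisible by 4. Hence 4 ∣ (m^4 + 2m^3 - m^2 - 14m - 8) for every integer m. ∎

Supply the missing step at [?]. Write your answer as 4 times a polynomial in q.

4(64q^4 + 96q^3 + 44q^2 - 6q - 5)

The residues treated are {0, 3, 2}, so the missing case is m ≡ 1 (mod 4); write m = 4q+1.
Then (4q+1)^4 + 2(4q+1)^3 - (4q+1)^2 - 14(4q+1) - 8 = 256q^4 + 384q^3 + 176q^2 - 24q - 20 = 4(64q^4 + 96q^3 + 44q^2 - 6q - 5).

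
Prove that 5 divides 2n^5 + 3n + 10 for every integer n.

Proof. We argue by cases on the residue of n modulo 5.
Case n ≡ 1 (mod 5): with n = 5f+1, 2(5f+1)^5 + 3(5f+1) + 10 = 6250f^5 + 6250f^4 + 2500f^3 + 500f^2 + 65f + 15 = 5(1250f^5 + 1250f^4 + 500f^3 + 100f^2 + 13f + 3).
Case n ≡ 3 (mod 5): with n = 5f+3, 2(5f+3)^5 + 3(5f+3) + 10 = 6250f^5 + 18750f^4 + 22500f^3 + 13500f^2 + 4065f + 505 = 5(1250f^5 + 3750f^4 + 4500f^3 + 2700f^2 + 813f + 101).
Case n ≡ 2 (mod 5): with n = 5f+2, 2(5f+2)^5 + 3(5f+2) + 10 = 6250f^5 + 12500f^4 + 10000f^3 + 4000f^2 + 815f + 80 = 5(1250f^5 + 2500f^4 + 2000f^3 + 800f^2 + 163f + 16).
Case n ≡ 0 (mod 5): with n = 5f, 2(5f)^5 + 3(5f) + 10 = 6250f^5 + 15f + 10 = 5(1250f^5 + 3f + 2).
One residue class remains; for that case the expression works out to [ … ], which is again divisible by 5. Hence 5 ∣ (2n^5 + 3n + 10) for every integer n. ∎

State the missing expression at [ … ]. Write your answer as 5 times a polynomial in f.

Only n ≡ 4 (mod 5) is unaccounted for. Put n = 5f+4:
2(5f+4)^5 + 3(5f+4) + 10 expands to 6250f^5 + 25000f^4 + 40000f^3 + 32000f^2 + 12815f + 2070,
and factoring out 5 leaves 5(1250f^5 + 5000f^4 + 8000f^3 + 6400f^2 + 2563f + 414).

5(1250f^5 + 5000f^4 + 8000f^3 + 6400f^2 + 2563f + 414)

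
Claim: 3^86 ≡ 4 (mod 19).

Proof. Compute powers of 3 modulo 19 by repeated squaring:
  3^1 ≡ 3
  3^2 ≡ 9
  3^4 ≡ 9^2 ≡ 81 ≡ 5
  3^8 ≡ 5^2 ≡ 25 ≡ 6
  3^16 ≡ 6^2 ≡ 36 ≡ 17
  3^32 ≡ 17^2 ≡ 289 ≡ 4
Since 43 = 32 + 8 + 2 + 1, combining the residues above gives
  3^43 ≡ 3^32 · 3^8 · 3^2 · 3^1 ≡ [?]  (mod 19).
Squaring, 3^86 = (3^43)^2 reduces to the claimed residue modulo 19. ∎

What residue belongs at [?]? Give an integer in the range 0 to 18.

2

3^32 · 3^8 · 3^2 · 3^1 ≡ 4 · 6 · 9 · 3 = 648.
648 mod 19 = 2, so 3^43 ≡ 2 (mod 19).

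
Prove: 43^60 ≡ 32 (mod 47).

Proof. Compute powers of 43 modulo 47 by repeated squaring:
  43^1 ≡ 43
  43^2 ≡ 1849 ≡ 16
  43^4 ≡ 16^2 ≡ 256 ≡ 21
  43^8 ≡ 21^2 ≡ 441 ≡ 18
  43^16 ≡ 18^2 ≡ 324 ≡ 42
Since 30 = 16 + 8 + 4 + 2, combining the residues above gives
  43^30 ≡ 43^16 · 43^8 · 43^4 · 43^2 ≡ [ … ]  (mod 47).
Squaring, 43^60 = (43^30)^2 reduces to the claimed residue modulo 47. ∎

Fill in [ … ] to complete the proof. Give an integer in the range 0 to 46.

28

43^16 · 43^8 · 43^4 · 43^2 ≡ 42 · 18 · 21 · 16 = 254016.
254016 mod 47 = 28, so 43^30 ≡ 28 (mod 47).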